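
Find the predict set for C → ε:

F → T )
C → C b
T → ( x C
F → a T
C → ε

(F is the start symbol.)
{ $, ')', 'b' }

PREDICT(C → ε) = (FIRST(RHS) \ {ε}) ∪ (FOLLOW(C) if ε ∈ FIRST(RHS), i.e. RHS ⇒* ε)
The right-hand side is ε (FIRST(ε) = { ε }), so the predict set is FOLLOW(C) = { $, ')', 'b' }
PREDICT(C → ε) = { $, ')', 'b' }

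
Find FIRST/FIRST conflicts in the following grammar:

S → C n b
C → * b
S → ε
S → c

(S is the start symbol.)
A FIRST/FIRST conflict occurs when two productions N → α and N → β for the same non-terminal have FIRST(α) ∩ FIRST(β) ≠ ∅ (with ε ∈ FIRST of a nullable right-hand side, so two nullable alternatives also conflict).

FIRST sets of the non-terminals at (or reachable through a nullable prefix from) the front of some alternative:
  FIRST(C) = { '*' }

Productions for S:
  S → C n b: FIRST = { '*' }
  S → ε: FIRST = { ε }
  S → c: FIRST = { 'c' }
C has only one production, so no FIRST/FIRST conflict is possible there.

All alternatives of each non-terminal have pairwise disjoint FIRST sets.

Answer: No FIRST/FIRST conflicts.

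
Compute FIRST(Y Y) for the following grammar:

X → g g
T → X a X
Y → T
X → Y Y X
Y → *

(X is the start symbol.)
FIRST sets of the non-terminals involved (from the grammar, by fixed-point iteration):
  FIRST(Y) = { '*', 'g' }

To compute FIRST(Y Y), process the symbols left to right:
Symbol Y is a non-terminal. Add FIRST(Y) \ {ε} = { '*', 'g' }
Y is not nullable (ε ∉ FIRST(Y)), so stop here.
FIRST(Y Y) = { '*', 'g' }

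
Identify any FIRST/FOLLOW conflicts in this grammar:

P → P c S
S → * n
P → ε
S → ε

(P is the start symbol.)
Yes. P → P c S with FOLLOW(P) on { 'c' }

A FIRST/FOLLOW conflict occurs when a non-terminal N has a nullable alternative N → β (β ⇒* ε) and another alternative N → α with FIRST(α) ∩ FOLLOW(N) ≠ ∅: on such a lookahead the parser cannot decide between expanding α and letting N vanish via β.

Nullable non-terminals: P, S.
FIRST sets used below: FIRST(P) = { 'c', ε }

P: nullable alternative(s) P → ε; FOLLOW(P) = { $, 'c' }
  P → P c S: FIRST \ {ε} = { 'c' } — overlaps FOLLOW(P) on { 'c' }: CONFLICT
  P → ε: FIRST \ {ε} = { } — this is the only nullable alternative, skip

S: nullable alternative(s) S → ε; FOLLOW(S) = { $, 'c' }
  S → * n: FIRST \ {ε} = { '*' } — disjoint from FOLLOW(S)
  S → ε: FIRST \ {ε} = { } — this is the only nullable alternative, skip

So the grammar has 1 FIRST/FOLLOW conflict (marked CONFLICT above).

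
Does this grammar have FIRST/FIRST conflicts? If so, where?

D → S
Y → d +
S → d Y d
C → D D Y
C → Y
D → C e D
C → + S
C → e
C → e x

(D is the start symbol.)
Yes. D → S / D → C e D on { 'd' }; C → D D Y / C → Y on { 'd' }; C → D D Y / C → '+' S on { '+' }; C → D D Y / C → e on { 'e' }; C → D D Y / C → e x on { 'e' }; C → e / C → e x on { 'e' }

A FIRST/FIRST conflict occurs when two productions N → α and N → β for the same non-terminal have FIRST(α) ∩ FIRST(β) ≠ ∅ (with ε ∈ FIRST of a nullable right-hand side, so two nullable alternatives also conflict).

FIRST sets of the non-terminals at (or reachable through a nullable prefix from) the front of some alternative:
  FIRST(S) = { 'd' }
  FIRST(C) = { '+', 'd', 'e' }
  FIRST(D) = { '+', 'd', 'e' }
  FIRST(Y) = { 'd' }

Productions for D:
  D → S: FIRST = { 'd' }
  D → C e D: FIRST = { '+', 'd', 'e' }
Productions for C:
  C → D D Y: FIRST = { '+', 'd', 'e' }
  C → Y: FIRST = { 'd' }
  C → + S: FIRST = { '+' }
  C → e: FIRST = { 'e' }
  C → e x: FIRST = { 'e' }
Y, S have only one production, so no FIRST/FIRST conflict is possible there.

Conflict for D: D → S and D → C e D
  Overlap: { 'd' }
Conflict for C: C → D D Y and C → Y
  Overlap: { 'd' }
Conflict for C: C → D D Y and C → + S
  Overlap: { '+' }
Conflict for C: C → D D Y and C → e
  Overlap: { 'e' }
Conflict for C: C → D D Y and C → e x
  Overlap: { 'e' }
Conflict for C: C → e and C → e x
  Overlap: { 'e' }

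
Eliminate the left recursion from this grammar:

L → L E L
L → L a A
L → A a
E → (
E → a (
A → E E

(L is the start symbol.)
L is directly left-recursive. The standard transformation for
  A → A α₁ | ... | A α_m | β₁ | ... | β_n
is
  A  → β₁ A' | ... | β_n A'
  A' → α₁ A' | ... | α_m A' | ε

L → A a becomes L → A a L'
L → L E L becomes L' → E L L'
L → L a A becomes L' → a A L'
Add L' → ε

Productions for other non-terminals are unchanged:
  E → (
  E → a (
  A → E E

Resulting grammar:
L → A a L'
L' → E L L'
L' → a A L'
L' → ε
E → (
E → a (
A → E E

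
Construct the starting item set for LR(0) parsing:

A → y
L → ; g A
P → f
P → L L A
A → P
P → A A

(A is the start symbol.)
First, augment the grammar with A' → A
I₀ = CLOSURE({ [A' → . A] }):
  [A' → . A] has the dot before A: add [A → . y], [A → . P]
  [A → . P] has the dot before P: add [P → . f], [P → . L L A], [P → . A A]
  [P → . L L A] has the dot before L: add [L → . ; g A]
No further items can be added.

I₀ = { [A → . P], [A → . y], [A' → . A], [L → . ; g A], [P → . A A], [P → . L L A], [P → . f] }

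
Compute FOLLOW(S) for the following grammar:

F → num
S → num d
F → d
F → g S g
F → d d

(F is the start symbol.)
{ 'g' }

To compute FOLLOW(S), find every occurrence of S on a right-hand side N → α S β: add FIRST(β) \ {ε}, and if β is empty or nullable also add FOLLOW(N). Iterate to a fixed point.

In F → g S g: S is followed by g, add FIRST(g) \ {ε} = { 'g' }

Taking the union: FOLLOW(S) = { 'g' }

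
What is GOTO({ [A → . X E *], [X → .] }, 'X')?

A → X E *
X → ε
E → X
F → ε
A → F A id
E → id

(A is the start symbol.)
GOTO(I, 'X') = CLOSURE({ [A → αX.β] : [A → α.Xβ] ∈ I, X = 'X' })

Items with dot before 'X', with the dot advanced:
  [A → . X E *] → [A → X . E *]
Closure of the advanced items:
  [A → X . E *] has the dot before E: add [E → . X], [E → . id]
  [E → . X] has the dot before X: add [X → .]

GOTO = { [A → X . E *], [E → . X], [E → . id], [X → .] }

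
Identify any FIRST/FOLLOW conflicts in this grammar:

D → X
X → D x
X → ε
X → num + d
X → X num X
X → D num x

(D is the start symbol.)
Yes. X → D x with FOLLOW(X) on { 'num', 'x' }; X → num '+' d with FOLLOW(X) on { 'num' }; X → X num X with FOLLOW(X) on { 'num', 'x' }; X → D num x with FOLLOW(X) on { 'num', 'x' }

Nullable non-terminals: D, X.
FIRST sets used below: FIRST(D) = { 'num', 'x', ε }, FIRST(X) = { 'num', 'x', ε }
D has a nullable alternative but only one production, so nothing to check.

X: nullable alternative(s) X → ε; FOLLOW(X) = { $, 'num', 'x' }
  X → D x: FIRST \ {ε} = { 'num', 'x' } — overlaps FOLLOW(X) on { 'num', 'x' }: CONFLICT
  X → ε: FIRST \ {ε} = { } — this is the only nullable alternative, skip
  X → num + d: FIRST \ {ε} = { 'num' } — overlaps FOLLOW(X) on { 'num' }: CONFLICT
  X → X num X: FIRST \ {ε} = { 'num', 'x' } — overlaps FOLLOW(X) on { 'num', 'x' }: CONFLICT
  X → D num x: FIRST \ {ε} = { 'num', 'x' } — overlaps FOLLOW(X) on { 'num', 'x' }: CONFLICT

So the grammar has 4 FIRST/FOLLOW conflicts (marked CONFLICT above).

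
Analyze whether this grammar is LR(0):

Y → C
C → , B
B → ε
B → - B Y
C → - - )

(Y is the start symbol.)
A grammar is LR(0) if no state in the canonical LR(0) collection has:
  - both a shift item (dot before a terminal) and a complete item (shift-reduce conflict), or
  - two or more complete items (reduce-reduce conflict; the accept item [Y' → Y .] counts as a complete item here).

Augment with Y' → Y and build the canonical LR(0) collection (I0 = CLOSURE({[Y' → . Y]}), then GOTO on every symbol after a dot until no new states appear). It has 11 states:
  I0: { [C → . , B], [C → . - - )], [Y → . C], [Y' → . Y] }  — shift
  I1: { [B → . - B Y], [B → .], [C → , . B] }  — shift, reduce
  I2: { [C → - . - )] }  — shift
  I3: { [Y → C .] }  — reduce
  I4: { [Y' → Y .] }  — accept
  I5: { [C → - - . )] }  — shift
  I6: { [C → - - ) .] }  — reduce
  I7: { [B → - . B Y], [B → . - B Y], [B → .] }  — shift, reduce
  I8: { [C → , B .] }  — reduce
  I9: { [B → - B . Y], [C → . , B], [C → . - - )], [Y → . C] }  — shift
  I10: { [B → - B Y .] }  — reduce

Conflict in state I1:
  Shift-reduce conflict between [B → .] and [B → . - B Y]
So the grammar is NOT LR(0).

Answer: No. Shift-reduce conflict between [B → .] and [B → . - B Y]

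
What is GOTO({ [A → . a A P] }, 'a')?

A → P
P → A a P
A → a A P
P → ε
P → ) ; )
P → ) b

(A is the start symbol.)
{ [A → . P], [A → . a A P], [A → a . A P], [P → . ) ; )], [P → . ) b], [P → . A a P], [P → .] }

GOTO(I, 'a') = CLOSURE({ [A → αX.β] : [A → α.Xβ] ∈ I, X = 'a' })

Items with dot before 'a', with the dot advanced:
  [A → . a A P] → [A → a . A P]
Closure of the advanced items:
  [A → a . A P] has the dot before A: add [A → . P], [A → . a A P]
  [A → . P] has the dot before P: add [P → . A a P], [P → .], [P → . ) ; )], [P → . ) b]

GOTO = { [A → . P], [A → . a A P], [A → a . A P], [P → . ) ; )], [P → . ) b], [P → . A a P], [P → .] }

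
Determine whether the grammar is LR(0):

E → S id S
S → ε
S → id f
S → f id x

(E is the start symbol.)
No. Shift-reduce conflict between [S → .] and [S → . f id x]

A grammar is LR(0) if no state in the canonical LR(0) collection has:
  - both a shift item (dot before a terminal) and a complete item (shift-reduce conflict), or
  - two or more complete items (reduce-reduce conflict; the accept item [E' → E .] counts as a complete item here).

Augment with E' → E and build the canonical LR(0) collection (I0 = CLOSURE({[E' → . E]}), then GOTO on every symbol after a dot until no new states appear). It has 10 states:
  I0: { [E → . S id S], [E' → . E], [S → . f id x], [S → . id f], [S → .] }  — shift, reduce
  I1: { [E' → E .] }  — accept
  I2: { [E → S . id S] }  — shift
  I3: { [S → f . id x] }  — shift
  I4: { [S → id . f] }  — shift
  I5: { [S → id f .] }  — reduce
  I6: { [S → f id . x] }  — shift
  I7: { [S → f id x .] }  — reduce
  I8: { [E → S id . S], [S → . f id x], [S → . id f], [S → .] }  — shift, reduce
  I9: { [E → S id S .] }  — reduce

Conflict in state I0:
  Shift-reduce conflict between [S → .] and [S → . f id x]
So the grammar is NOT LR(0).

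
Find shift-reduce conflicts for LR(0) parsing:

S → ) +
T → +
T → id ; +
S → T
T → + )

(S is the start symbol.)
Yes — I2: [T → + .] vs [T → + . )]

A shift-reduce conflict occurs when an LR(0) state has both:
  - a complete (reduce) item [A → α .] (dot at the end), and
  - a shift item [B → β . c γ] (dot before a terminal).

Augment with S' → S and build the canonical LR(0) collection (I0 = CLOSURE({[S' → . S]}), then GOTO on every symbol after a dot until no new states appear). It has 10 states:
  I0: { [S → . ) +], [S → . T], [S' → . S], [T → . + )], [T → . +], [T → . id ; +] }  — shift
  I1: { [S → ) . +] }  — shift
  I2: { [T → + . )], [T → + .] }  — shift, reduce
  I3: { [S' → S .] }  — accept
  I4: { [S → T .] }  — reduce
  I5: { [T → id . ; +] }  — shift
  I6: { [T → id ; . +] }  — shift
  I7: { [T → id ; + .] }  — reduce
  I8: { [T → + ) .] }  — reduce
  I9: { [S → ) + .] }  — reduce

I2 contains reduce item [T → + .] and shift item [T → + . )] — shift-reduce conflict.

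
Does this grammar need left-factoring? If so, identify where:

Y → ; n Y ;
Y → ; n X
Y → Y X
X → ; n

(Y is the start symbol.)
Yes, Y has productions with common prefix '; n'

Left-factoring is needed when two productions for the same non-terminal
share a common prefix on the right-hand side.

Productions for Y:
  Y → ; n Y ;
  Y → ; n X
  Y → Y X

Found common prefix '; n' in productions for Y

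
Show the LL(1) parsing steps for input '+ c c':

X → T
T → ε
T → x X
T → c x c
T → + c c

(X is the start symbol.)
LL(1) parsing maintains a stack (initially the start symbol over $) and the input. At each step: if the stack top is a terminal, match it against the current input token; if it is a non-terminal N, replace it with the RHS of M[N, lookahead] (the unique production whose predict set contains the lookahead).

Stack is shown with the top on the left.

Stack    Input    Action
------------------------
X $      + c c $  output X → T
T $      + c c $  output T → + c c
+ c c $  + c c $  match '+'
c c $    c c $    match 'c'
c $      c $      match 'c'
$        $        accept

The string is accepted.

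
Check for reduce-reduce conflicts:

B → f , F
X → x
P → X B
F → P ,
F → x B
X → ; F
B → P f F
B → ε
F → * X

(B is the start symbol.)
Augment with B' → B and build the canonical LR(0) collection (I0 = CLOSURE({[B' → . B]}), then GOTO on every symbol after a dot until no new states appear). It has 19 states:
  I0: { [B → . P f F], [B → . f , F], [B → .], [B' → . B], [P → . X B], [X → . ; F], [X → . x] }  — shift, reduce
  I1: { [F → . * X], [F → . P ,], [F → . x B], [P → . X B], [X → . ; F], [X → . x], [X → ; . F] }  — shift
  I2: { [B' → B .] }  — accept
  I3: { [B → P . f F] }  — shift
  I4: { [B → . P f F], [B → . f , F], [B → .], [P → . X B], [P → X . B], [X → . ; F], [X → . x] }  — shift, reduce
  I5: { [B → f . , F] }  — shift
  I6: { [X → x .] }  — reduce
  I7: { [B → f , . F], [F → . * X], [F → . P ,], [F → . x B], [P → . X B], [X → . ; F], [X → . x] }  — shift
  I8: { [F → * . X], [X → . ; F], [X → . x] }  — shift
  I9: { [B → f , F .] }  — reduce
  I10: { [F → P . ,] }  — shift
  I11: { [B → . P f F], [B → . f , F], [B → .], [F → x . B], [P → . X B], [X → . ; F], [X → . x], [X → x .] }  — shift, 2 reduces
  I12: { [F → x B .] }  — reduce
  I13: { [F → P , .] }  — reduce
  I14: { [F → * X .] }  — reduce
  I15: { [P → X B .] }  — reduce
  I16: { [B → P f . F], [F → . * X], [F → . P ,], [F → . x B], [P → . X B], [X → . ; F], [X → . x] }  — shift
  I17: { [B → P f F .] }  — reduce
  I18: { [X → ; F .] }  — reduce

I11 contains complete items [B → .], [X → x .] — reduce-reduce conflict.

Answer: Yes — I11: [B → .] vs [X → x .]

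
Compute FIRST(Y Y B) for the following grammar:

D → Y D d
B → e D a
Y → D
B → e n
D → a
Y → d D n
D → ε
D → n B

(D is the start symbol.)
FIRST sets of the non-terminals involved (from the grammar, by fixed-point iteration):
  FIRST(Y) = { 'a', 'd', 'n', ε }
  FIRST(B) = { 'e' }

To compute FIRST(Y Y B), process the symbols left to right:
Symbol Y is a non-terminal. Add FIRST(Y) \ {ε} = { 'a', 'd', 'n' }
Y is nullable (ε ∈ FIRST(Y)), continue to the next symbol.
Symbol Y is a non-terminal. Add FIRST(Y) \ {ε} = { 'a', 'd', 'n' }
Y is nullable (ε ∈ FIRST(Y)), continue to the next symbol.
Symbol B is a non-terminal. Add FIRST(B) \ {ε} = { 'e' }
B is not nullable (ε ∉ FIRST(B)), so stop here.
FIRST(Y Y B) = { 'a', 'd', 'e', 'n' }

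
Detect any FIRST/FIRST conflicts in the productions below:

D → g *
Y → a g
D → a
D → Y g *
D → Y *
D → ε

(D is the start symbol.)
FIRST sets of the non-terminals at (or reachable through a nullable prefix from) the front of some alternative:
  FIRST(Y) = { 'a' }

Productions for D:
  D → g *: FIRST = { 'g' }
  D → a: FIRST = { 'a' }
  D → Y g *: FIRST = { 'a' }
  D → Y *: FIRST = { 'a' }
  D → ε: FIRST = { ε }
Y has only one production, so no FIRST/FIRST conflict is possible there.

Conflict for D: D → a and D → Y g *
  Overlap: { 'a' }
Conflict for D: D → a and D → Y *
  Overlap: { 'a' }
Conflict for D: D → Y g * and D → Y *
  Overlap: { 'a' }

Answer: Yes. D → a / D → Y g '*' on { 'a' }; D → a / D → Y '*' on { 'a' }; D → Y g '*' / D → Y '*' on { 'a' }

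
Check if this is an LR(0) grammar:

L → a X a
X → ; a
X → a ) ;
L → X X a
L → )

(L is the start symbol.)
Yes, the grammar is LR(0)

Augment with L' → L and build the canonical LR(0) collection (I0 = CLOSURE({[L' → . L]}), then GOTO on every symbol after a dot until no new states appear). It has 14 states:
  I0: { [L → . )], [L → . X X a], [L → . a X a], [L' → . L], [X → . ; a], [X → . a ) ;] }  — shift
  I1: { [L → ) .] }  — reduce
  I2: { [X → ; . a] }  — shift
  I3: { [L' → L .] }  — accept
  I4: { [L → X . X a], [X → . ; a], [X → . a ) ;] }  — shift
  I5: { [L → a . X a], [X → . ; a], [X → . a ) ;], [X → a . ) ;] }  — shift
  I6: { [X → a ) . ;] }  — shift
  I7: { [L → a X . a] }  — shift
  I8: { [X → a . ) ;] }  — shift
  I9: { [L → a X a .] }  — reduce
  I10: { [X → a ) ; .] }  — reduce
  I11: { [L → X X . a] }  — shift
  I12: { [L → X X a .] }  — reduce
  I13: { [X → ; a .] }  — reduce

Every state is either a pure shift/goto state or contains exactly one complete item and nothing to shift — no conflicts. The grammar is LR(0).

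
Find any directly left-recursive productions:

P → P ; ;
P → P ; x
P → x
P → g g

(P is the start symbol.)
Yes, P is left-recursive

P → P ; ;: LEFT RECURSIVE (starts with P)
P → P ; x: LEFT RECURSIVE (starts with P)
P → x: starts with x
P → g g: starts with g

The grammar has direct left recursion on: P.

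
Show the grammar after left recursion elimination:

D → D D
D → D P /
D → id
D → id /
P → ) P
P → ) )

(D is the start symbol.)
D → id D'
D → id / D'
D' → D D'
D' → P / D'
D' → ε
P → ) P
P → ) )

D is directly left-recursive. The standard transformation for
  A → A α₁ | ... | A α_m | β₁ | ... | β_n
is
  A  → β₁ A' | ... | β_n A'
  A' → α₁ A' | ... | α_m A' | ε

D → id becomes D → id D'
D → id / becomes D → id / D'
D → D D becomes D' → D D'
D → D P / becomes D' → P / D'
Add D' → ε

Productions for other non-terminals are unchanged:
  P → ) P
  P → ) )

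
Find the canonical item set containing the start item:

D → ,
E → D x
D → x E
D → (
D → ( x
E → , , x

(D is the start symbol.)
{ [D → . ( x], [D → . (], [D → . ,], [D → . x E], [D' → . D] }

First, augment the grammar with D' → D
I₀ = CLOSURE({ [D' → . D] }):
  [D' → . D] has the dot before D: add [D → . ,], [D → . x E], [D → . (], [D → . ( x]
No further items can be added.

I₀ = { [D → . ( x], [D → . (], [D → . ,], [D → . x E], [D' → . D] }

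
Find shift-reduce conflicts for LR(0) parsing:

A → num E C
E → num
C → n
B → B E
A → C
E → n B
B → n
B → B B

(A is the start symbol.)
A shift-reduce conflict occurs when an LR(0) state has both:
  - a complete (reduce) item [A → α .] (dot at the end), and
  - a shift item [B → β . c γ] (dot before a terminal).

Augment with A' → A and build the canonical LR(0) collection (I0 = CLOSURE({[A' → . A]}), then GOTO on every symbol after a dot until no new states appear). It has 14 states:
  I0: { [A → . C], [A → . num E C], [A' → . A], [C → . n] }  — shift
  I1: { [A' → A .] }  — accept
  I2: { [A → C .] }  — reduce
  I3: { [C → n .] }  — reduce
  I4: { [A → num . E C], [E → . n B], [E → . num] }  — shift
  I5: { [A → num E . C], [C → . n] }  — shift
  I6: { [B → . B B], [B → . B E], [B → . n], [E → n . B] }  — shift
  I7: { [E → num .] }  — reduce
  I8: { [B → . B B], [B → . B E], [B → . n], [B → B . B], [B → B . E], [E → . n B], [E → . num], [E → n B .] }  — shift, reduce
  I9: { [B → n .] }  — reduce
  I10: { [B → . B B], [B → . B E], [B → . n], [B → B . B], [B → B . E], [B → B B .], [E → . n B], [E → . num] }  — shift, reduce
  I11: { [B → B E .] }  — reduce
  I12: { [B → . B B], [B → . B E], [B → . n], [B → n .], [E → n . B] }  — shift, reduce
  I13: { [A → num E C .] }  — reduce

I8 contains reduce item [E → n B .] and shift items [B → . n], [E → . n B], [E → . num] — shift-reduce conflict.
I10 contains reduce item [B → B B .] and shift items [B → . n], [E → . n B], [E → . num] — shift-reduce conflict.
I12 contains reduce item [B → n .] and shift item [B → . n] — shift-reduce conflict.

Answer: Yes — I8: [E → n B .] vs [B → . n]; I10: [B → B B .] vs [B → . n]; I12: [B → n .] vs [B → . n]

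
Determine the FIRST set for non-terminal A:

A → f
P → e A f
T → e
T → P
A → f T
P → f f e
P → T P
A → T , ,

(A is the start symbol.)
{ 'e', 'f' }

FIRST sets of the other non-terminals involved (by the same procedure, iterated to a fixed point):
  FIRST(T) = { 'e', 'f' }

From A → f:
  - f is a terminal: add 'f' and stop
From A → f T:
  - f is a terminal: add 'f' and stop
From A → T , ,:
  - T is a non-terminal: add FIRST(T) \ {ε} = { 'e', 'f' }
    T is not nullable, so stop

Collecting: FIRST(A) = { 'e', 'f' }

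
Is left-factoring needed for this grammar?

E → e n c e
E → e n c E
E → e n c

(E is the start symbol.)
Yes, E has productions with common prefix 'e n c'

Left-factoring is needed when two productions for the same non-terminal
share a common prefix on the right-hand side.

Productions for E:
  E → e n c e
  E → e n c E
  E → e n c

Found common prefix 'e n c' in productions for E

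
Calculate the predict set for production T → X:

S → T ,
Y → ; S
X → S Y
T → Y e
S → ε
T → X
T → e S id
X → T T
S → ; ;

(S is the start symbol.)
{ ';', 'e' }

PREDICT(T → X) = (FIRST(RHS) \ {ε}) ∪ (FOLLOW(T) if ε ∈ FIRST(RHS), i.e. RHS ⇒* ε)
FIRST(X) = { ';', 'e' }
FIRST(X) = { ';', 'e' }
ε ∉ FIRST(X), so FOLLOW(T) is not added.
PREDICT(T → X) = { ';', 'e' }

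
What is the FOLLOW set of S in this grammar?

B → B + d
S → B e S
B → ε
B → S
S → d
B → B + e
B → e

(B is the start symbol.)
{ $, '+', 'e' }

To compute FOLLOW(S), find every occurrence of S on a right-hand side N → α S β: add FIRST(β) \ {ε}, and if β is empty or nullable also add FOLLOW(N). Iterate to a fixed point.

In S → B e S: S is at the end; this adds FOLLOW(S) to itself — nothing new
In B → S: S is at the end, add FOLLOW(B)

The FOLLOW sets referred to above (computed the same way, to a fixed point):
  FOLLOW(B) = { $, '+', 'e' }

Taking the union: FOLLOW(S) = { $, '+', 'e' }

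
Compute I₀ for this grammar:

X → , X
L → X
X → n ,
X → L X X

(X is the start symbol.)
First, augment the grammar with X' → X
I₀ = CLOSURE({ [X' → . X] }):
  [X' → . X] has the dot before X: add [X → . , X], [X → . n ,], [X → . L X X]
  [X → . L X X] has the dot before L: add [L → . X]
No further items can be added.

I₀ = { [L → . X], [X → . , X], [X → . L X X], [X → . n ,], [X' → . X] }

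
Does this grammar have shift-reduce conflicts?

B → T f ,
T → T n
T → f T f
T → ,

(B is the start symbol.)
No shift-reduce conflicts

A shift-reduce conflict occurs when an LR(0) state has both:
  - a complete (reduce) item [A → α .] (dot at the end), and
  - a shift item [B → β . c γ] (dot before a terminal).

Augment with B' → B and build the canonical LR(0) collection (I0 = CLOSURE({[B' → . B]}), then GOTO on every symbol after a dot until no new states appear). It has 10 states:
  I0: { [B → . T f ,], [B' → . B], [T → . ,], [T → . T n], [T → . f T f] }  — shift
  I1: { [T → , .] }  — reduce
  I2: { [B' → B .] }  — accept
  I3: { [B → T . f ,], [T → T . n] }  — shift
  I4: { [T → . ,], [T → . T n], [T → . f T f], [T → f . T f] }  — shift
  I5: { [T → T . n], [T → f T . f] }  — shift
  I6: { [T → f T f .] }  — reduce
  I7: { [T → T n .] }  — reduce
  I8: { [B → T f . ,] }  — shift
  I9: { [B → T f , .] }  — reduce

No state contains both a complete item and a shift item.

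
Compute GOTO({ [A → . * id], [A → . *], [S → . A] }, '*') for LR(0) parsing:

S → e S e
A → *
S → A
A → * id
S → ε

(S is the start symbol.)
GOTO(I, '*') = CLOSURE({ [A → αX.β] : [A → α.Xβ] ∈ I, X = '*' })

Items with dot before '*', with the dot advanced:
  [A → . *] → [A → * .]
  [A → . * id] → [A → * . id]
Closure adds nothing (no advanced item has the dot before a non-terminal).

GOTO = { [A → * . id], [A → * .] }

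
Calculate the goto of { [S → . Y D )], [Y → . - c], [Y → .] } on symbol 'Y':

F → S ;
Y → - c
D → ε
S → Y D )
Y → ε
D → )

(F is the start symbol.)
GOTO(I, 'Y') = CLOSURE({ [A → αX.β] : [A → α.Xβ] ∈ I, X = 'Y' })

Items with dot before 'Y', with the dot advanced:
  [S → . Y D )] → [S → Y . D )]
Closure of the advanced items:
  [S → Y . D )] has the dot before D: add [D → .], [D → . )]

GOTO = { [D → . )], [D → .], [S → Y . D )] }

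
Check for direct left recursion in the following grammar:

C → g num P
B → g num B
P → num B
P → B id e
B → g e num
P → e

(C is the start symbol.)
No direct left recursion

Direct left recursion occurs when N → N α for some non-terminal N (the right-hand side begins with the left-hand side itself).

C → g num P: starts with g
B → g num B: starts with g
P → num B: starts with num
P → B id e: starts with B
B → g e num: starts with g
P → e: starts with e

No direct left recursion found.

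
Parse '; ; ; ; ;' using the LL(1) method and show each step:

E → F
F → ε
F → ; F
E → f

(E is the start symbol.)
Stack is shown with the top on the left.

Stack  Input        Action
--------------------------
E $    ; ; ; ; ; $  output E → F
F $    ; ; ; ; ; $  output F → ; F
; F $  ; ; ; ; ; $  match ';'
F $    ; ; ; ; $    output F → ; F
; F $  ; ; ; ; $    match ';'
F $    ; ; ; $      output F → ; F
; F $  ; ; ; $      match ';'
F $    ; ; $        output F → ; F
; F $  ; ; $        match ';'
F $    ; $          output F → ; F
; F $  ; $          match ';'
F $    $            output F → ε
$      $            accept

The string is accepted.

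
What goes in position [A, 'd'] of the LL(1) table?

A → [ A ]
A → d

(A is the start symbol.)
A → d

To find M[A, 'd'], we find productions for A where 'd' is in the predict set (PREDICT(N → α) = (FIRST(α) \ {ε}) ∪ (FOLLOW(N) if α ⇒* ε)).

A → [ A ]: PREDICT = { '[' }
A → d: PREDICT = { 'd' }
  'd' is in predict set, so this production goes in M[A, 'd']

M[A, 'd'] = A → d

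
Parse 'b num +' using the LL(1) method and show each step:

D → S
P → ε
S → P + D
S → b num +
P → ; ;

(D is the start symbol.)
LL(1) parsing maintains a stack (initially the start symbol over $) and the input. At each step: if the stack top is a terminal, match it against the current input token; if it is a non-terminal N, replace it with the RHS of M[N, lookahead] (the unique production whose predict set contains the lookahead).

Stack is shown with the top on the left.

Stack      Input      Action
----------------------------
D $        b num + $  output D → S
S $        b num + $  output S → b num +
b num + $  b num + $  match 'b'
num + $    num + $    match 'num'
+ $        + $        match '+'
$          $          accept

The string is accepted.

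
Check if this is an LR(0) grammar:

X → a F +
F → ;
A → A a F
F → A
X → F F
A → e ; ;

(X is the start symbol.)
Augment with X' → X and build the canonical LR(0) collection (I0 = CLOSURE({[X' → . X]}), then GOTO on every symbol after a dot until no new states appear). It has 14 states:
  I0: { [A → . A a F], [A → . e ; ;], [F → . ;], [F → . A], [X → . F F], [X → . a F +], [X' → . X] }  — shift
  I1: { [F → ; .] }  — reduce
  I2: { [A → A . a F], [F → A .] }  — shift, reduce
  I3: { [A → . A a F], [A → . e ; ;], [F → . ;], [F → . A], [X → F . F] }  — shift
  I4: { [X' → X .] }  — accept
  I5: { [A → . A a F], [A → . e ; ;], [F → . ;], [F → . A], [X → a . F +] }  — shift
  I6: { [A → e . ; ;] }  — shift
  I7: { [A → e ; . ;] }  — shift
  I8: { [A → e ; ; .] }  — reduce
  I9: { [X → a F . +] }  — shift
  I10: { [X → a F + .] }  — reduce
  I11: { [X → F F .] }  — reduce
  I12: { [A → . A a F], [A → . e ; ;], [A → A a . F], [F → . ;], [F → . A] }  — shift
  I13: { [A → A a F .] }  — reduce

Conflict in state I2:
  Shift-reduce conflict between [F → A .] and [A → A . a F]
So the grammar is NOT LR(0).

Answer: No. Shift-reduce conflict between [F → A .] and [A → A . a F]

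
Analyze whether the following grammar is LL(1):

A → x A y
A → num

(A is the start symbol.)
For A:
  PREDICT(A → x A y) = { 'x' }
  PREDICT(A → num) = { 'num' }

All predict sets are disjoint. The grammar IS LL(1).

Answer: Yes, the grammar is LL(1).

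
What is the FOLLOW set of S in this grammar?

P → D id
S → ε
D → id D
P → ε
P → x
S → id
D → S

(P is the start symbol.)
To compute FOLLOW(S), find every occurrence of S on a right-hand side N → α S β: add FIRST(β) \ {ε}, and if β is empty or nullable also add FOLLOW(N). Iterate to a fixed point.

In D → S: S is at the end, add FOLLOW(D)

The FOLLOW sets referred to above (computed the same way, to a fixed point):
  FOLLOW(D) = { 'id' }

Taking the union: FOLLOW(S) = { 'id' }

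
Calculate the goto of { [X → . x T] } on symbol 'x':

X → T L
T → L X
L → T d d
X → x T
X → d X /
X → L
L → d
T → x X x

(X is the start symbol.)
{ [L → . T d d], [L → . d], [T → . L X], [T → . x X x], [X → x . T] }

GOTO(I, 'x') = CLOSURE({ [A → αX.β] : [A → α.Xβ] ∈ I, X = 'x' })

Items with dot before 'x', with the dot advanced:
  [X → . x T] → [X → x . T]
Closure of the advanced items:
  [X → x . T] has the dot before T: add [T → . L X], [T → . x X x]
  [T → . L X] has the dot before L: add [L → . T d d], [L → . d]

GOTO = { [L → . T d d], [L → . d], [T → . L X], [T → . x X x], [X → x . T] }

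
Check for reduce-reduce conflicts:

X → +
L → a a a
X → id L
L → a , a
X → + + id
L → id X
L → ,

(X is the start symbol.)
A reduce-reduce conflict occurs when an LR(0) state has two complete items [A → α .] and [B → β .] — both call for a reduction, and with no lookahead the parser cannot choose between them.

Augment with X' → X and build the canonical LR(0) collection (I0 = CLOSURE({[X' → . X]}), then GOTO on every symbol after a dot until no new states appear). It has 15 states:
  I0: { [X → . + + id], [X → . +], [X → . id L], [X' → . X] }  — shift
  I1: { [X → + . + id], [X → + .] }  — shift, reduce
  I2: { [X' → X .] }  — accept
  I3: { [L → . ,], [L → . a , a], [L → . a a a], [L → . id X], [X → id . L] }  — shift
  I4: { [L → , .] }  — reduce
  I5: { [X → id L .] }  — reduce
  I6: { [L → a . , a], [L → a . a a] }  — shift
  I7: { [L → id . X], [X → . + + id], [X → . +], [X → . id L] }  — shift
  I8: { [L → id X .] }  — reduce
  I9: { [L → a , . a] }  — shift
  I10: { [L → a a . a] }  — shift
  I11: { [L → a a a .] }  — reduce
  I12: { [L → a , a .] }  — reduce
  I13: { [X → + + . id] }  — shift
  I14: { [X → + + id .] }  — reduce

No state contains more than one complete item.

Answer: No reduce-reduce conflicts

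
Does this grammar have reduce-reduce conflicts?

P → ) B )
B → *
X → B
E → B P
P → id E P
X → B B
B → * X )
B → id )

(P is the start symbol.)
No reduce-reduce conflicts

Augment with P' → P and build the canonical LR(0) collection (I0 = CLOSURE({[P' → . P]}), then GOTO on every symbol after a dot until no new states appear). It has 17 states:
  I0: { [P → . ) B )], [P → . id E P], [P' → . P] }  — shift
  I1: { [B → . * X )], [B → . *], [B → . id )], [P → ) . B )] }  — shift
  I2: { [P' → P .] }  — accept
  I3: { [B → . * X )], [B → . *], [B → . id )], [E → . B P], [P → id . E P] }  — shift
  I4: { [B → * . X )], [B → * .], [B → . * X )], [B → . *], [B → . id )], [X → . B B], [X → . B] }  — shift, reduce
  I5: { [E → B . P], [P → . ) B )], [P → . id E P] }  — shift
  I6: { [P → . ) B )], [P → . id E P], [P → id E . P] }  — shift
  I7: { [B → id . )] }  — shift
  I8: { [B → id ) .] }  — reduce
  I9: { [P → id E P .] }  — reduce
  I10: { [E → B P .] }  — reduce
  I11: { [B → . * X )], [B → . *], [B → . id )], [X → B . B], [X → B .] }  — shift, reduce
  I12: { [B → * X . )] }  — shift
  I13: { [B → * X ) .] }  — reduce
  I14: { [X → B B .] }  — reduce
  I15: { [P → ) B . )] }  — shift
  I16: { [P → ) B ) .] }  — reduce

No state contains more than one complete item.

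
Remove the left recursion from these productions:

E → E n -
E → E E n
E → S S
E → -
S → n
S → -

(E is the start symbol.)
E → S S E'
E → - E'
E' → n - E'
E' → E n E'
E' → ε
S → n
S → -

E is directly left-recursive. The standard transformation for
  A → A α₁ | ... | A α_m | β₁ | ... | β_n
is
  A  → β₁ A' | ... | β_n A'
  A' → α₁ A' | ... | α_m A' | ε

E → S S becomes E → S S E'
E → - becomes E → - E'
E → E n - becomes E' → n - E'
E → E E n becomes E' → E n E'
Add E' → ε

Productions for other non-terminals are unchanged:
  S → n
  S → -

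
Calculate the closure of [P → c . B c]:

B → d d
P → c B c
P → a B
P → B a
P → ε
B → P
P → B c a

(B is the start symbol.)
{ [B → . P], [B → . d d], [P → . B a], [P → . B c a], [P → . a B], [P → . c B c], [P → .], [P → c . B c] }

Start with: [P → c . B c]
  [P → c . B c] has the dot before B: add [B → . d d], [B → . P]
  [B → . P] has the dot before P: add [P → . c B c], [P → . a B], [P → . B a], [P → .], [P → . B c a]
No further items can be added.

CLOSURE = { [B → . P], [B → . d d], [P → . B a], [P → . B c a], [P → . a B], [P → . c B c], [P → .], [P → c . B c] }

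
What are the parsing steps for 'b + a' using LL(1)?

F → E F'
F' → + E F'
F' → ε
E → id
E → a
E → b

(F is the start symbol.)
Stack is shown with the top on the left.

Stack     Input    Action
-------------------------
F $       b + a $  output F → E F'
E F' $    b + a $  output E → b
b F' $    b + a $  match 'b'
F' $      + a $    output F' → + E F'
+ E F' $  + a $    match '+'
E F' $    a $      output E → a
a F' $    a $      match 'a'
F' $      $        output F' → ε
$         $        accept

The string is accepted.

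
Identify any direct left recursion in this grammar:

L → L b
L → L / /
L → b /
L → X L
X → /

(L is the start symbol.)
Yes, L is left-recursive

Direct left recursion occurs when N → N α for some non-terminal N (the right-hand side begins with the left-hand side itself).

L → L b: LEFT RECURSIVE (starts with L)
L → L / /: LEFT RECURSIVE (starts with L)
L → b /: starts with b
L → X L: starts with X
X → /: starts with '/'

The grammar has direct left recursion on: L.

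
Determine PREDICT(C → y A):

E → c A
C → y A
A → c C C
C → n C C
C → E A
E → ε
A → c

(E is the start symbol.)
PREDICT(C → y A) = (FIRST(RHS) \ {ε}) ∪ (FOLLOW(C) if ε ∈ FIRST(RHS), i.e. RHS ⇒* ε)
FIRST(y A) = { 'y' }
ε ∉ FIRST(y A), so FOLLOW(C) is not added.
PREDICT(C → y A) = { 'y' }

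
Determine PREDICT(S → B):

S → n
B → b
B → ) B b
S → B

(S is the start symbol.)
PREDICT(S → B) = (FIRST(RHS) \ {ε}) ∪ (FOLLOW(S) if ε ∈ FIRST(RHS), i.e. RHS ⇒* ε)
FIRST(B) = { ')', 'b' }
FIRST(B) = { ')', 'b' }
ε ∉ FIRST(B), so FOLLOW(S) is not added.
PREDICT(S → B) = { ')', 'b' }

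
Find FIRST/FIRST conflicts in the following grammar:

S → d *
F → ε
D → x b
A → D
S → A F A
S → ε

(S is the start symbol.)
A FIRST/FIRST conflict occurs when two productions N → α and N → β for the same non-terminal have FIRST(α) ∩ FIRST(β) ≠ ∅ (with ε ∈ FIRST of a nullable right-hand side, so two nullable alternatives also conflict).

FIRST sets of the non-terminals at (or reachable through a nullable prefix from) the front of some alternative:
  FIRST(A) = { 'x' }

Productions for S:
  S → d *: FIRST = { 'd' }
  S → A F A: FIRST = { 'x' }
  S → ε: FIRST = { ε }
F, D, A have only one production, so no FIRST/FIRST conflict is possible there.

All alternatives of each non-terminal have pairwise disjoint FIRST sets.

Answer: No FIRST/FIRST conflicts.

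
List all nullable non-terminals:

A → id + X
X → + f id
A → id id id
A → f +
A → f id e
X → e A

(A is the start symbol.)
A non-terminal is nullable if it can derive ε (the empty string): either it has an ε-production, or it has a production whose right-hand side consists entirely of nullable non-terminals.

There are no ε-productions, so no non-terminal can derive ε.
No non-terminals are nullable.

Answer: None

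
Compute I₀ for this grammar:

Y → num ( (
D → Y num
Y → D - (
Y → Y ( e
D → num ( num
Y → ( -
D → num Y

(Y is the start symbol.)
{ [D → . Y num], [D → . num ( num], [D → . num Y], [Y → . ( -], [Y → . D - (], [Y → . Y ( e], [Y → . num ( (], [Y' → . Y] }

First, augment the grammar with Y' → Y
I₀ = CLOSURE({ [Y' → . Y] }):
  [Y' → . Y] has the dot before Y: add [Y → . num ( (], [Y → . D - (], [Y → . Y ( e], [Y → . ( -]
  [Y → . D - (] has the dot before D: add [D → . Y num], [D → . num ( num], [D → . num Y]
No further items can be added.

I₀ = { [D → . Y num], [D → . num ( num], [D → . num Y], [Y → . ( -], [Y → . D - (], [Y → . Y ( e], [Y → . num ( (], [Y' → . Y] }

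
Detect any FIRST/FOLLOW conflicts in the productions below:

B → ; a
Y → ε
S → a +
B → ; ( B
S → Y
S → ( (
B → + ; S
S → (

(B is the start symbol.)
Nullable non-terminals: S, Y.
FIRST sets used below: FIRST(Y) = { ε }

S: nullable alternative(s) S → Y; FOLLOW(S) = { $ }
  S → a +: FIRST \ {ε} = { 'a' } — disjoint from FOLLOW(S)
  S → Y: FIRST \ {ε} = { } — this is the only nullable alternative, skip
  S → ( (: FIRST \ {ε} = { '(' } — disjoint from FOLLOW(S)
  S → (: FIRST \ {ε} = { '(' } — disjoint from FOLLOW(S)
Y has a nullable alternative but only one production, so nothing to check.

B has no nullable alternative, so no FIRST/FOLLOW check is needed there.

No FIRST/FOLLOW conflicts found.

Answer: No FIRST/FOLLOW conflicts.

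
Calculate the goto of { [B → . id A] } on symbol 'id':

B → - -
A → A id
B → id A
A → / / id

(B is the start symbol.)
GOTO(I, 'id') = CLOSURE({ [A → αX.β] : [A → α.Xβ] ∈ I, X = 'id' })

Items with dot before 'id', with the dot advanced:
  [B → . id A] → [B → id . A]
Closure of the advanced items:
  [B → id . A] has the dot before A: add [A → . A id], [A → . / / id]

GOTO = { [A → . / / id], [A → . A id], [B → id . A] }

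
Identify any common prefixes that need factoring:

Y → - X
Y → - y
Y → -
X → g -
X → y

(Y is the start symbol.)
Yes, Y has productions with common prefix '-'

Left-factoring is needed when two productions for the same non-terminal
share a common prefix on the right-hand side.

Productions for Y:
  Y → - X
  Y → - y
  Y → -
Productions for X:
  X → g -
  X → y

Found common prefix '-' in productions for Y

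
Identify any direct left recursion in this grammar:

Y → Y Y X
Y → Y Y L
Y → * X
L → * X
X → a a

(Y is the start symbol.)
Direct left recursion occurs when N → N α for some non-terminal N (the right-hand side begins with the left-hand side itself).

Y → Y Y X: LEFT RECURSIVE (starts with Y)
Y → Y Y L: LEFT RECURSIVE (starts with Y)
Y → * X: starts with '*'
L → * X: starts with '*'
X → a a: starts with a

The grammar has direct left recursion on: Y.

Answer: Yes, Y is left-recursive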